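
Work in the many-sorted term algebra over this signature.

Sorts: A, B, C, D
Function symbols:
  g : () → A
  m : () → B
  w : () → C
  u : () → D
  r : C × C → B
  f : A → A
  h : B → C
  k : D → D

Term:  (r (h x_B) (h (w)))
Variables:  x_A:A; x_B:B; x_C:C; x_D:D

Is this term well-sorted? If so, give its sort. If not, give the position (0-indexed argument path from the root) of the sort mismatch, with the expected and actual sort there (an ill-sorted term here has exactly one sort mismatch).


ill-sorted at position [1, 0]: expected B, got C

    x_B : B
  (h x_B) : C
    (w) : C
  (h (w)) : ✗ arg 0 at [1, 0] has sort C, expected B


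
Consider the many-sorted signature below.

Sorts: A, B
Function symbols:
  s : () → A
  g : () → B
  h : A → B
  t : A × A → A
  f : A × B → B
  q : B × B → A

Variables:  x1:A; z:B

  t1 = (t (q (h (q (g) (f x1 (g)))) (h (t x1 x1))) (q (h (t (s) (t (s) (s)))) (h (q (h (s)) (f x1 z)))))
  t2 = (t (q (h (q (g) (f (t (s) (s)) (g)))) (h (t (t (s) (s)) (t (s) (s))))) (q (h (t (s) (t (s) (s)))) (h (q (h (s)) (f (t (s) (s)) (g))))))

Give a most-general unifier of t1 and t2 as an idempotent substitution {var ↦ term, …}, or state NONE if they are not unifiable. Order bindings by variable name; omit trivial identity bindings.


{x1 ↦ (t (s) (s)), z ↦ (g)}


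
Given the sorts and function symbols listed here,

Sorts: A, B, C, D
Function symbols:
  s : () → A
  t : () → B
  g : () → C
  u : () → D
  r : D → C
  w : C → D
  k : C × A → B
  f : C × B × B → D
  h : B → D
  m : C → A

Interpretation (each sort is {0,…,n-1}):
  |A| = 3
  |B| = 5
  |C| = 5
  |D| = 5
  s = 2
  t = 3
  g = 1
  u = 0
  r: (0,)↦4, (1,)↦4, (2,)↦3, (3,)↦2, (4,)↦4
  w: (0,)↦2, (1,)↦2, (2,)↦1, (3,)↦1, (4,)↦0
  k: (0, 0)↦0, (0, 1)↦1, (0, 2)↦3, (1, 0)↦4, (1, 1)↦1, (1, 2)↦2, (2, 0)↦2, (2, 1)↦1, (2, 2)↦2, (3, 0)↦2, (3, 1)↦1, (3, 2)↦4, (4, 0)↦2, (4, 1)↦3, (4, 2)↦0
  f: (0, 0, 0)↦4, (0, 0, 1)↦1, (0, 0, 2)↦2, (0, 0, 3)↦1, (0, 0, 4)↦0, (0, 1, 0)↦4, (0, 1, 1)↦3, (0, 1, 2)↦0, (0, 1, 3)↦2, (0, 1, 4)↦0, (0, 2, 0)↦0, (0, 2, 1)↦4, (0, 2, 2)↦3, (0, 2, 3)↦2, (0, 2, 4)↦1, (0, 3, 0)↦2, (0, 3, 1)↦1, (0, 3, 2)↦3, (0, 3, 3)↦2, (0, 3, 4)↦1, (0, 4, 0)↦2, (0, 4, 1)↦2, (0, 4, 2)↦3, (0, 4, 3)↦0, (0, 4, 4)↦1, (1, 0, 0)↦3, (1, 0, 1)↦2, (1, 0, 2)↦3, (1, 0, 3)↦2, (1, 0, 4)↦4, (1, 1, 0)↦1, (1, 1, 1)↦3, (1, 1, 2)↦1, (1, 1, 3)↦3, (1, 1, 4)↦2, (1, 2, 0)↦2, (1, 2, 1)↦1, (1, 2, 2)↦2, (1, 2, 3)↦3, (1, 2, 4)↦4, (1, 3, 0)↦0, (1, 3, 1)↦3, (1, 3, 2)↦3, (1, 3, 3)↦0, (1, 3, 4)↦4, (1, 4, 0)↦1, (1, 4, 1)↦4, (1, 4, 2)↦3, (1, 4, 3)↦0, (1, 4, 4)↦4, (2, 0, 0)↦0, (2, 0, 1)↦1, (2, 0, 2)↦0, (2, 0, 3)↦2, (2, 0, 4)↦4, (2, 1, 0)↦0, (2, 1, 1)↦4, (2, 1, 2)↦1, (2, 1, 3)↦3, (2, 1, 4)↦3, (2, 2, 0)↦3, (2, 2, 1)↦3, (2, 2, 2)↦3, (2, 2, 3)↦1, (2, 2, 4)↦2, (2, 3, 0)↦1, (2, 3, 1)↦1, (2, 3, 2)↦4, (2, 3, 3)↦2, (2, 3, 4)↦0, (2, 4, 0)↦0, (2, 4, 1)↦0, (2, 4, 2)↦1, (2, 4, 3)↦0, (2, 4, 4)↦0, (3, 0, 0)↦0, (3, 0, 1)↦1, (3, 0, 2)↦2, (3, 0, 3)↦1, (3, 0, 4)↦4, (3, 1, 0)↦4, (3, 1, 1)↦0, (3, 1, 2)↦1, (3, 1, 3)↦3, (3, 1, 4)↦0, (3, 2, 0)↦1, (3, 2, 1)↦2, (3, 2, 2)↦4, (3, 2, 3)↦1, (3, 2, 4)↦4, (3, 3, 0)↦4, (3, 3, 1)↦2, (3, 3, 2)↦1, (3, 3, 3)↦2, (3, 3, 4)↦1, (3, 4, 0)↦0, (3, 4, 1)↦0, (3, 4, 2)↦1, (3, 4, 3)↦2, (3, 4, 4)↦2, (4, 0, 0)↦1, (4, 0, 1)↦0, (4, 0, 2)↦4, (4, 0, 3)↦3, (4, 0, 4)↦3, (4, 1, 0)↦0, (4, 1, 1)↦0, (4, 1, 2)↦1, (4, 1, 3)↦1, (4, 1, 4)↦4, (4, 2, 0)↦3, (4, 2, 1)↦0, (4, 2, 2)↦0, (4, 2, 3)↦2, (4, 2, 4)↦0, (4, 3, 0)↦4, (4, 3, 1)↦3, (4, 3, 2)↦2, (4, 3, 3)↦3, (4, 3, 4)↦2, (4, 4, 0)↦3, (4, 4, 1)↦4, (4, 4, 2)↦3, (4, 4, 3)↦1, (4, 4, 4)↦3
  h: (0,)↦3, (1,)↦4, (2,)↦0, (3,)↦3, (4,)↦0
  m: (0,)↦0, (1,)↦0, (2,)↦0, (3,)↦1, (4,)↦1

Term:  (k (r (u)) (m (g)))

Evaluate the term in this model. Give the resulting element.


  u = 0
  (r (u)) = r(0,) = 4
  g = 1
  (m (g)) = m(1,) = 0
  (k (r (u)) (m (g))) = k(4, 0) = 2

value = 2


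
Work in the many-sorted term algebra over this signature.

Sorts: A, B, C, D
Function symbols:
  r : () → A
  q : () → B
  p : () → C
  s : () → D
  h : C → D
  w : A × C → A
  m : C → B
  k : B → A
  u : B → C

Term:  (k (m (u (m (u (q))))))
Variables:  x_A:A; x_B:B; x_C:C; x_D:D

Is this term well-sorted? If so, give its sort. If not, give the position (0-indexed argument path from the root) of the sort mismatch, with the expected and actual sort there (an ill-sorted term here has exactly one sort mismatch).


          (q) : B
        (u (q)) : C
      (m (u (q))) : B
    (u (m (u (q)))) : C
  (m (u (m (u (q))))) : B
(k (m (u (m (u (q)))))) : A

well-sorted; sort = A


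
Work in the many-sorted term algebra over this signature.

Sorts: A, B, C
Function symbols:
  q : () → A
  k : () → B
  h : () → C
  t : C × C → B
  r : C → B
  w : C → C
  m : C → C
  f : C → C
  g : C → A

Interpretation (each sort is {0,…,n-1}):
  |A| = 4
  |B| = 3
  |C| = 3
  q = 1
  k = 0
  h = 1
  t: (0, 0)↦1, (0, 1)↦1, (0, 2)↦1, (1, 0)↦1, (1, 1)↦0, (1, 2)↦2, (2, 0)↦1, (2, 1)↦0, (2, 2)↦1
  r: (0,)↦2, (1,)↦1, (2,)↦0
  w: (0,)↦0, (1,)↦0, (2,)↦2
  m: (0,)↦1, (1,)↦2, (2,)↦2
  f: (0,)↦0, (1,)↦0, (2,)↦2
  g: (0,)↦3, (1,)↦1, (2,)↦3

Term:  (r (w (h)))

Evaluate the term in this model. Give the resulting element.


  h = 1
  (w (h)) = w(1,) = 0
  (r (w (h))) = r(0,) = 2

value = 2


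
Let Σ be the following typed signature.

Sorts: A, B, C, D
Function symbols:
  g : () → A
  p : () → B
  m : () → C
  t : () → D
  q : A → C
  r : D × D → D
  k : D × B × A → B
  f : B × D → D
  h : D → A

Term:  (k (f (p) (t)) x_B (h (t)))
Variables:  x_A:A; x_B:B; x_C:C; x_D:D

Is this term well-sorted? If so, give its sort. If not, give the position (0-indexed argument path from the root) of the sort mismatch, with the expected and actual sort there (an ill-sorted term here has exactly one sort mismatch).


    (p) : B
    (t) : D
  (f (p) (t)) : D
  x_B : B
    (t) : D
  (h (t)) : A
(k (f (p) (t)) x_B (h (t))) : B

well-sorted; sort = B


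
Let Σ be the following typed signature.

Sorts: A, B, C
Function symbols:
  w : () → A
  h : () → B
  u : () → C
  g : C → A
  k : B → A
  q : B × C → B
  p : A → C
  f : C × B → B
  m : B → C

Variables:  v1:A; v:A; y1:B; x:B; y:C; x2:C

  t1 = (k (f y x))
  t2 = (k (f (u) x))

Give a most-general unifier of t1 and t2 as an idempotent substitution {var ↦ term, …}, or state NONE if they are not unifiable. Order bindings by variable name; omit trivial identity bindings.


{y ↦ (u)}


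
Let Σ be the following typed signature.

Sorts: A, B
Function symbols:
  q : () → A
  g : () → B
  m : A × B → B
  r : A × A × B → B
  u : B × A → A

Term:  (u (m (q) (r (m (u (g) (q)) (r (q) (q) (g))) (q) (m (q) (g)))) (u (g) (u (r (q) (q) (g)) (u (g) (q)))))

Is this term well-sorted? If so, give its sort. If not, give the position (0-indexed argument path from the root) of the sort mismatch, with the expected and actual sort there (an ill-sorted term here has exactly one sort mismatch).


    (q) : A
          (g) : B
          (q) : A
        (u (g) (q)) : A
          (q) : A
          (q) : A
          (g) : B
        (r (q) (q) (g)) : B
      (m (u (g) (q)) (r (q) (q) (g))) : B
      (q) : A
        (q) : A
        (g) : B
      (m (q) (g)) : B
    (r (m (u (g) (q)) (r (q) (q) (g))) (q) (m (q) (g))) : ✗ arg 0 at [0, 1, 0] has sort B, expected A
    (g) : B
        (q) : A
        (q) : A
        (g) : B
      (r (q) (q) (g)) : B
        (g) : B
        (q) : A
      (u (g) (q)) : A
    (u (r (q) (q) (g)) (u (g) (q))) : A
  (u (g) (u (r (q) (q) (g)) (u (g) (q)))) : A

ill-sorted at position [0, 1, 0]: expected A, got B


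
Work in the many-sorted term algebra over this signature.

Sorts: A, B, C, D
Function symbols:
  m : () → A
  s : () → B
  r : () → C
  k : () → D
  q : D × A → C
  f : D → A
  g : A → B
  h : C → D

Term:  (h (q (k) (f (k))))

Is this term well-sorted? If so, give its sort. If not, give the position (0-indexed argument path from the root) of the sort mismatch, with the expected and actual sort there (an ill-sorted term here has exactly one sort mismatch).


    (k) : D
      (k) : D
    (f (k)) : A
  (q (k) (f (k))) : C
(h (q (k) (f (k)))) : D

well-sorted; sort = D


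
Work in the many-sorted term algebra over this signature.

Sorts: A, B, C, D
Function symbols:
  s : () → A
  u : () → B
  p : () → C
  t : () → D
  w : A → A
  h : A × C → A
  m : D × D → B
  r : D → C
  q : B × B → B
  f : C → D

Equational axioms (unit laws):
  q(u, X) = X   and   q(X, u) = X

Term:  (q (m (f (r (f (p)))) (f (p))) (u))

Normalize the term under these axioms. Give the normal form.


normal form = (m (f (r (f (p)))) (f (p)))

1. (q (m (f (r (f (p)))) (f (p))) (u))  →  (m (f (r (f (p)))) (f (p)))


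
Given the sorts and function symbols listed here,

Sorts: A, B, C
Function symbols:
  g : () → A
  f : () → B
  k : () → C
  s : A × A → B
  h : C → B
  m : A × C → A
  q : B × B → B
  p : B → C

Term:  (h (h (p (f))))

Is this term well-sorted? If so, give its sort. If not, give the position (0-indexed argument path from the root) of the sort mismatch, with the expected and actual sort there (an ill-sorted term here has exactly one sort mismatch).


ill-sorted at position [0]: expected C, got B

      (f) : B
    (p (f)) : C
  (h (p (f))) : B
(h (h (p (f)))) : ✗ arg 0 at [0] has sort B, expected C


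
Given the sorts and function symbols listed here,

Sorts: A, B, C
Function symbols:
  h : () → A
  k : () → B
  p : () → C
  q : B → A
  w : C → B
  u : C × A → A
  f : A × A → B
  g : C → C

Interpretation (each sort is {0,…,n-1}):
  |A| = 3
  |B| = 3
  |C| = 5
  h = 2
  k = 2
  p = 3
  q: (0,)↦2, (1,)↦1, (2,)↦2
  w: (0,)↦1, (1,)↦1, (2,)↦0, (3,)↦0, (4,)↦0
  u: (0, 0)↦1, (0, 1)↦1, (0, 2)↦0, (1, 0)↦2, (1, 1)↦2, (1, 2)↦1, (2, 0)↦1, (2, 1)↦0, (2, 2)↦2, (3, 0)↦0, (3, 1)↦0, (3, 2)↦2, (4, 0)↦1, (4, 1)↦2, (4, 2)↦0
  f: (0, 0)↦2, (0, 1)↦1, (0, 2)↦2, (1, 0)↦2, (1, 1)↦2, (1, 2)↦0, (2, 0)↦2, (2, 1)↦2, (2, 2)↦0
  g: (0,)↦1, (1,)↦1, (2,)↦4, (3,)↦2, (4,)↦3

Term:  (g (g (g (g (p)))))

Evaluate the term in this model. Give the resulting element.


value = 2

  p = 3
  (g (p)) = g(3,) = 2
  (g (g (p))) = g(2,) = 4
  (g (g (g (p)))) = g(4,) = 3
  (g (g (g (g (p))))) = g(3,) = 2


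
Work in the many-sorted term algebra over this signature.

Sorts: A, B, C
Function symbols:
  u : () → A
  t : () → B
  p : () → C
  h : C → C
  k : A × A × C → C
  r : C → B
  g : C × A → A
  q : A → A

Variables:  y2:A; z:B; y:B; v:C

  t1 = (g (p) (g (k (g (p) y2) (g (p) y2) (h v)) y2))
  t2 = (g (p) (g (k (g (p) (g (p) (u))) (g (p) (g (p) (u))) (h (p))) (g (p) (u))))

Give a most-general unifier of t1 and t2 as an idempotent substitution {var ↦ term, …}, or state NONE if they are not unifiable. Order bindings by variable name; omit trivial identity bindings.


{v ↦ (p), y2 ↦ (g (p) (u))}


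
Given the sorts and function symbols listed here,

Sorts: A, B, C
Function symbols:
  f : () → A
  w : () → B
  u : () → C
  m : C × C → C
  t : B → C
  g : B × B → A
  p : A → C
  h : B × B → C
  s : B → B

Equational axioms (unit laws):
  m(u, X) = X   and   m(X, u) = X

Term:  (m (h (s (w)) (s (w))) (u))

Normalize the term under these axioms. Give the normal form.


normal form = (h (s (w)) (s (w)))

1. (m (h (s (w)) (s (w))) (u))  →  (h (s (w)) (s (w)))


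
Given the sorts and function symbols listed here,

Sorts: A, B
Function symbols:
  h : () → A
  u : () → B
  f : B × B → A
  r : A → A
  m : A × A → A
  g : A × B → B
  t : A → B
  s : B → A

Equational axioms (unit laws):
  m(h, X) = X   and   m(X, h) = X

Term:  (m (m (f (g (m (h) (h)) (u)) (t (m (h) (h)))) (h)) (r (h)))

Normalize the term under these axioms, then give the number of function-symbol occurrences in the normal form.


size = 9

1. (m (m (f (g (m (h) (h)) (u)) (t (m (h) (h)))) (h)) (r (h)))  →  (m (f (g (m (h) (h)) (u)) (t (m (h) (h)))) (r (h)))
2. (m (f (g (m (h) (h)) (u)) (t (m (h) (h)))) (r (h)))  →  (m (f (g (h) (u)) (t (m (h) (h)))) (r (h)))
3. (m (f (g (h) (u)) (t (m (h) (h)))) (r (h)))  →  (m (f (g (h) (u)) (t (h))) (r (h)))
normal form: (m (f (g (h) (u)) (t (h))) (r (h)))


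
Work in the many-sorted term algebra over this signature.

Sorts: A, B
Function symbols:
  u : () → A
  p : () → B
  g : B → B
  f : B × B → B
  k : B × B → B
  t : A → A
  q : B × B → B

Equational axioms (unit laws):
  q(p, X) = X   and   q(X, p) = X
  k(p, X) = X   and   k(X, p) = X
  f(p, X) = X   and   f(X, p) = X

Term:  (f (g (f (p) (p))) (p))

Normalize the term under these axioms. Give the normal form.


normal form = (g (p))

1. (f (g (f (p) (p))) (p))  →  (g (f (p) (p)))
2. (g (f (p) (p)))  →  (g (p))


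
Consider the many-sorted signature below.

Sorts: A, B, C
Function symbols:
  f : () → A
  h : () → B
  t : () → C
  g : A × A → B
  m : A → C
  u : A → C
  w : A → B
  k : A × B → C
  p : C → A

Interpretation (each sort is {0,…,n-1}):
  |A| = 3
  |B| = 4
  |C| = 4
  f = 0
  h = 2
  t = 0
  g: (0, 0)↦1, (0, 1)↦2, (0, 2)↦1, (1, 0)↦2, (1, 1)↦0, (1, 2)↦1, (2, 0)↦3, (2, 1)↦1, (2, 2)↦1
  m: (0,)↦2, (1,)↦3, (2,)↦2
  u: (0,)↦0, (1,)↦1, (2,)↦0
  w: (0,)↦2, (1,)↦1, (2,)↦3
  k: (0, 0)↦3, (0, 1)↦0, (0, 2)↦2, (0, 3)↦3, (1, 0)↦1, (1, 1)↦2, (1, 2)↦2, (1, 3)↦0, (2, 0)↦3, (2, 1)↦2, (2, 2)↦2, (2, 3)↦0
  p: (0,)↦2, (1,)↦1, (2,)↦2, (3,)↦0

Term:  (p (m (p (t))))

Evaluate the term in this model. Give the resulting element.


  t = 0
  (p (t)) = p(0,) = 2
  (m (p (t))) = m(2,) = 2
  (p (m (p (t)))) = p(2,) = 2

value = 2


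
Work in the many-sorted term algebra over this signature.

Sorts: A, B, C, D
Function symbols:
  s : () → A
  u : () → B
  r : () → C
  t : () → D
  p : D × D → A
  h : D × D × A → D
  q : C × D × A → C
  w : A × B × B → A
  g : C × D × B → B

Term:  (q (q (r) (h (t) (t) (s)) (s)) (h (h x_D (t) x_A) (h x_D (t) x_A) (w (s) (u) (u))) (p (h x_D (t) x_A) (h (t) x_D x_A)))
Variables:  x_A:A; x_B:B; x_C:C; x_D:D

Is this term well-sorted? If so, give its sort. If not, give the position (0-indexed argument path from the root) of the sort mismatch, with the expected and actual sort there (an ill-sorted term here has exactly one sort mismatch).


well-sorted; sort = C

    (r) : C
      (t) : D
      (t) : D
      (s) : A
    (h (t) (t) (s)) : D
    (s) : A
  (q (r) (h (t) (t) (s)) (s)) : C
      x_D : D
      (t) : D
      x_A : A
    (h x_D (t) x_A) : D
      x_D : D
      (t) : D
      x_A : A
    (h x_D (t) x_A) : D
      (s) : A
      (u) : B
      (u) : B
    (w (s) (u) (u)) : A
  (h (h x_D (t) x_A) (h x_D (t) x_A) (w (s) (u) (u))) : D
      x_D : D
      (t) : D
      x_A : A
    (h x_D (t) x_A) : D
      (t) : D
      x_D : D
      x_A : A
    (h (t) x_D x_A) : D
  (p (h x_D (t) x_A) (h (t) x_D x_A)) : A
(q (q (r) (h (t) (t) (s)) (s)) (h (h x_D (t) x_A) (h x_D (t) x_A) (w (s) (u) (u))) (p (h x_D (t) x_A) (h (t) x_D x_A))) : C


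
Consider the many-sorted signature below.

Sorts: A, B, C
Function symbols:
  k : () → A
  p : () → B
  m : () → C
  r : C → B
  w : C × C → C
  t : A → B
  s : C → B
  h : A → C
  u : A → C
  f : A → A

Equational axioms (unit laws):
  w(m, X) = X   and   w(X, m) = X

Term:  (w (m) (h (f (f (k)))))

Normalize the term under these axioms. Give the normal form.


normal form = (h (f (f (k))))

1. (w (m) (h (f (f (k)))))  →  (h (f (f (k))))


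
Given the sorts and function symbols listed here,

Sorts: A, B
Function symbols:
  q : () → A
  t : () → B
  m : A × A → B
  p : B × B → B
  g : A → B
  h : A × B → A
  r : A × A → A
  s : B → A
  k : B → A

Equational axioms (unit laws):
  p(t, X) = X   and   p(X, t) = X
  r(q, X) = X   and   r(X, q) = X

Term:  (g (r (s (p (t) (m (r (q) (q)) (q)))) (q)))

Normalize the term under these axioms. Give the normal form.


1. (g (r (s (p (t) (m (r (q) (q)) (q)))) (q)))  →  (g (s (p (t) (m (r (q) (q)) (q)))))
2. (g (s (p (t) (m (r (q) (q)) (q)))))  →  (g (s (m (r (q) (q)) (q))))
3. (g (s (m (r (q) (q)) (q))))  →  (g (s (m (q) (q))))

normal form = (g (s (m (q) (q))))


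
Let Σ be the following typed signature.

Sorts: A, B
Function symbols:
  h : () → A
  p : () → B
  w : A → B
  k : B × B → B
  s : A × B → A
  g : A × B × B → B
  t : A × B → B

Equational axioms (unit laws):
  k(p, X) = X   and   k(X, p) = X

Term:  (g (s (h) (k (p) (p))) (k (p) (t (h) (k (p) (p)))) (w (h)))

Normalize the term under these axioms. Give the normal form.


1. (g (s (h) (k (p) (p))) (k (p) (t (h) (k (p) (p)))) (w (h)))  →  (g (s (h) (p)) (k (p) (t (h) (k (p) (p)))) (w (h)))
2. (g (s (h) (p)) (k (p) (t (h) (k (p) (p)))) (w (h)))  →  (g (s (h) (p)) (t (h) (k (p) (p))) (w (h)))
3. (g (s (h) (p)) (t (h) (k (p) (p))) (w (h)))  →  (g (s (h) (p)) (t (h) (p)) (w (h)))

normal form = (g (s (h) (p)) (t (h) (p)) (w (h)))


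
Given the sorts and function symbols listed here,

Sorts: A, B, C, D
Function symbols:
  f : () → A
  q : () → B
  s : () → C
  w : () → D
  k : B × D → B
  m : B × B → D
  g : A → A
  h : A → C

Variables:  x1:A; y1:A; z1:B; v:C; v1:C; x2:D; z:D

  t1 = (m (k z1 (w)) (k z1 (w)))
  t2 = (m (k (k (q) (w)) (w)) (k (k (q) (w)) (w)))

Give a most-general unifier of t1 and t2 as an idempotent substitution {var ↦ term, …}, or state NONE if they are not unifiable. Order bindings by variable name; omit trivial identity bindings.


{z1 ↦ (k (q) (w))}


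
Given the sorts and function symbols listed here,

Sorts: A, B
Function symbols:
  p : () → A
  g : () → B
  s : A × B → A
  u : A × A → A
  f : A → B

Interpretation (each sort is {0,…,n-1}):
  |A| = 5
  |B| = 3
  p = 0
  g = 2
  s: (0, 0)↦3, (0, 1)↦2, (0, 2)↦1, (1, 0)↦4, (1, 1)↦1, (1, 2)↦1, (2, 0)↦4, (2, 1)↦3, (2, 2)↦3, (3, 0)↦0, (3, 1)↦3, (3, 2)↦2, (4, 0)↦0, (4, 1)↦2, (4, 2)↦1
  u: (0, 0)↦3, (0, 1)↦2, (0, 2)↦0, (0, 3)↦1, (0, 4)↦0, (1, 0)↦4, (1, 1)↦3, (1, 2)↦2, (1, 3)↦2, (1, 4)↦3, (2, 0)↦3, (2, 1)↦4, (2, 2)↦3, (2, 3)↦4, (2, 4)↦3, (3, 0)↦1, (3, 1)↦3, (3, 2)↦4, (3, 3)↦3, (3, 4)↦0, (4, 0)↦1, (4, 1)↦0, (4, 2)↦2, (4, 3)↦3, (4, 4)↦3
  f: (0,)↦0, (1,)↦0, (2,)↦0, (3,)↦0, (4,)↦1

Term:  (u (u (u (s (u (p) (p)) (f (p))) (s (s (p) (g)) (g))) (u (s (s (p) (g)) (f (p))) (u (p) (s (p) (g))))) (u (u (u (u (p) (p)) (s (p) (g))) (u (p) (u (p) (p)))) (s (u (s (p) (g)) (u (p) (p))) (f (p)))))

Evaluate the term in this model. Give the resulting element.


value = 1

  p = 0
  p = 0
  (u (p) (p)) = u(0, 0) = 3
  p = 0
  (f (p)) = f(0,) = 0
  (s (u (p) (p)) (f (p))) = s(3, 0) = 0
  p = 0
  g = 2
  (s (p) (g)) = s(0, 2) = 1
  g = 2
  (s (s (p) (g)) (g)) = s(1, 2) = 1
  (u (s (u (p) (p)) (f (p))) (s (s (p) (g)) (g))) = u(0, 1) = 2
  p = 0
  g = 2
  (s (p) (g)) = s(0, 2) = 1
  p = 0
  (f (p)) = f(0,) = 0
  (s (s (p) (g)) (f (p))) = s(1, 0) = 4
  p = 0
  p = 0
  g = 2
  (s (p) (g)) = s(0, 2) = 1
  (u (p) (s (p) (g))) = u(0, 1) = 2
  (u (s (s (p) (g)) (f (p))) (u (p) (s (p) (g)))) = u(4, 2) = 2
  (u (u (s (u (p) (p)) (f (p))) (s (s (p) (g)) (g))) (u (s (s (p) (g)) (f (p))) (u (p) (s (p) (g))))) = u(2, 2) = 3
  p = 0
  p = 0
  (u (p) (p)) = u(0, 0) = 3
  p = 0
  g = 2
  (s (p) (g)) = s(0, 2) = 1
  (u (u (p) (p)) (s (p) (g))) = u(3, 1) = 3
  p = 0
  p = 0
  p = 0
  (u (p) (p)) = u(0, 0) = 3
  (u (p) (u (p) (p))) = u(0, 3) = 1
  (u (u (u (p) (p)) (s (p) (g))) (u (p) (u (p) (p)))) = u(3, 1) = 3
  p = 0
  g = 2
  (s (p) (g)) = s(0, 2) = 1
  p = 0
  p = 0
  (u (p) (p)) = u(0, 0) = 3
  (u (s (p) (g)) (u (p) (p))) = u(1, 3) = 2
  p = 0
  (f (p)) = f(0,) = 0
  (s (u (s (p) (g)) (u (p) (p))) (f (p))) = s(2, 0) = 4
  (u (u (u (u (p) (p)) (s (p) (g))) (u (p) (u (p) (p)))) (s (u (s (p) (g)) (u (p) (p))) (f (p)))) = u(3, 4) = 0
  (u (u (u (s (u (p) (p)) (f (p))) (s (s (p) (g)) (g))) (u (s (s (p) (g)) (f (p))) (u (p) (s (p) (g))))) (u (u (u (u (p) (p)) (s (p) (g))) (u (p) (u (p) (p)))) (s (u (s (p) (g)) (u (p) (p))) (f (p))))) = u(3, 0) = 1


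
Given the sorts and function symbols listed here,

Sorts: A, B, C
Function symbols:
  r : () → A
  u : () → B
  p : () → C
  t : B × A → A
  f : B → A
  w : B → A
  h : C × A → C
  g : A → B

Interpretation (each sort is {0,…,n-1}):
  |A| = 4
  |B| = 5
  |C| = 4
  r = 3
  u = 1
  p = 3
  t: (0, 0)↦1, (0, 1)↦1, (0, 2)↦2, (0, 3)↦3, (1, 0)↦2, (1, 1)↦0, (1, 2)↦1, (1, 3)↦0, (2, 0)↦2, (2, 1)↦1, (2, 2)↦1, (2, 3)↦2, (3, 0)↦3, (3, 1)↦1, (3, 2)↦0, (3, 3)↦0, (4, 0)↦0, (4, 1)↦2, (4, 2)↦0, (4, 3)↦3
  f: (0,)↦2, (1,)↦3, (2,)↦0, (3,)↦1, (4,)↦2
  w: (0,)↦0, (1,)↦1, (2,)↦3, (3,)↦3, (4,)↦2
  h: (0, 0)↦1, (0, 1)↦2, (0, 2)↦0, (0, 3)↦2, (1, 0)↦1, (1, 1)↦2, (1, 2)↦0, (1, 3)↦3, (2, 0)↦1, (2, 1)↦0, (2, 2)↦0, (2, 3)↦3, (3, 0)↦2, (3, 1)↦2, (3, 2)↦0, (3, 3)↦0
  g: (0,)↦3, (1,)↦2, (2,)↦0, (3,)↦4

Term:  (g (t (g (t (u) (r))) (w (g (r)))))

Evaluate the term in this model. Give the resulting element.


  u = 1
  r = 3
  (t (u) (r)) = t(1, 3) = 0
  (g (t (u) (r))) = g(0,) = 3
  r = 3
  (g (r)) = g(3,) = 4
  (w (g (r))) = w(4,) = 2
  (t (g (t (u) (r))) (w (g (r)))) = t(3, 2) = 0
  (g (t (g (t (u) (r))) (w (g (r))))) = g(0,) = 3

value = 3


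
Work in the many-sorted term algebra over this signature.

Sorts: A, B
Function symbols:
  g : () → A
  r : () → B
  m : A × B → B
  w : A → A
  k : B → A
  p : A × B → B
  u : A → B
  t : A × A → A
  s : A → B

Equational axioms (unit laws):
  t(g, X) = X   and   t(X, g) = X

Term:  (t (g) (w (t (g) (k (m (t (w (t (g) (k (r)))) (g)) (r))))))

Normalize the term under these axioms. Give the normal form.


1. (t (g) (w (t (g) (k (m (t (w (t (g) (k (r)))) (g)) (r))))))  →  (w (t (g) (k (m (t (w (t (g) (k (r)))) (g)) (r)))))
2. (w (t (g) (k (m (t (w (t (g) (k (r)))) (g)) (r)))))  →  (w (k (m (t (w (t (g) (k (r)))) (g)) (r))))
3. (w (k (m (t (w (t (g) (k (r)))) (g)) (r))))  →  (w (k (m (w (t (g) (k (r)))) (r))))
4. (w (k (m (w (t (g) (k (r)))) (r))))  →  (w (k (m (w (k (r))) (r))))

normal form = (w (k (m (w (k (r))) (r))))


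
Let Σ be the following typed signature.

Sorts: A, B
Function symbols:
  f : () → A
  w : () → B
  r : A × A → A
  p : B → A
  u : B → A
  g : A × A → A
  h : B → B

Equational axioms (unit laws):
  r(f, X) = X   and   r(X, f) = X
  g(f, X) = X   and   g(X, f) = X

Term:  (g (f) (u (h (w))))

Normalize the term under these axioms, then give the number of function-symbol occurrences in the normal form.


size = 3

1. (g (f) (u (h (w))))  →  (u (h (w)))
normal form: (u (h (w)))


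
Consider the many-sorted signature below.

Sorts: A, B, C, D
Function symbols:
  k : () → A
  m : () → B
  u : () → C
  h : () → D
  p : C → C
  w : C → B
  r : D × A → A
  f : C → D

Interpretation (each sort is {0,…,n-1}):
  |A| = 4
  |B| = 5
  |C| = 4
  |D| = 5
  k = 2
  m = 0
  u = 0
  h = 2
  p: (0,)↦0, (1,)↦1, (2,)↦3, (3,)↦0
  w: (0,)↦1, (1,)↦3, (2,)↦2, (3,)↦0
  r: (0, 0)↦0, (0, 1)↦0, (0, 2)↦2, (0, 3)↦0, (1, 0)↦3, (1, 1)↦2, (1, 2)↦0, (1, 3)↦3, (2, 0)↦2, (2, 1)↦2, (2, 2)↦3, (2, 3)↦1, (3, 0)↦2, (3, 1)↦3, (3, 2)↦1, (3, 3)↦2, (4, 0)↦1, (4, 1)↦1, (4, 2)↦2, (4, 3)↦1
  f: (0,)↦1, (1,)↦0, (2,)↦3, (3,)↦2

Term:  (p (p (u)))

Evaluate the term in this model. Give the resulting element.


  u = 0
  (p (u)) = p(0,) = 0
  (p (p (u))) = p(0,) = 0

value = 0


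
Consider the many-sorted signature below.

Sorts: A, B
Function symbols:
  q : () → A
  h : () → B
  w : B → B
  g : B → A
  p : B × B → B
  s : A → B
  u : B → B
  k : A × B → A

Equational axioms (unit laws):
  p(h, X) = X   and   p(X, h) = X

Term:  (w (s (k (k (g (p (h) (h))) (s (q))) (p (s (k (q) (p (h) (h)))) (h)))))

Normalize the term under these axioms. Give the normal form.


1. (w (s (k (k (g (p (h) (h))) (s (q))) (p (s (k (q) (p (h) (h)))) (h)))))  →  (w (s (k (k (g (h)) (s (q))) (p (s (k (q) (p (h) (h)))) (h)))))
2. (w (s (k (k (g (h)) (s (q))) (p (s (k (q) (p (h) (h)))) (h)))))  →  (w (s (k (k (g (h)) (s (q))) (s (k (q) (p (h) (h)))))))
3. (w (s (k (k (g (h)) (s (q))) (s (k (q) (p (h) (h)))))))  →  (w (s (k (k (g (h)) (s (q))) (s (k (q) (h))))))

normal form = (w (s (k (k (g (h)) (s (q))) (s (k (q) (h))))))


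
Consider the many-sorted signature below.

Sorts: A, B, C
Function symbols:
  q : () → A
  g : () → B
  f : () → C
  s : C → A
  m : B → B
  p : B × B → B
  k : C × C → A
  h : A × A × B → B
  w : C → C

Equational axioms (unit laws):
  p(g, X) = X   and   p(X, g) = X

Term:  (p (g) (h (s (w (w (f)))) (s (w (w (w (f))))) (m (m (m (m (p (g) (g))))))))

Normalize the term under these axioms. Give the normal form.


normal form = (h (s (w (w (f)))) (s (w (w (w (f))))) (m (m (m (m (g))))))

1. (p (g) (h (s (w (w (f)))) (s (w (w (w (f))))) (m (m (m (m (p (g) (g))))))))  →  (h (s (w (w (f)))) (s (w (w (w (f))))) (m (m (m (m (p (g) (g)))))))
2. (h (s (w (w (f)))) (s (w (w (w (f))))) (m (m (m (m (p (g) (g)))))))  →  (h (s (w (w (f)))) (s (w (w (w (f))))) (m (m (m (m (g))))))


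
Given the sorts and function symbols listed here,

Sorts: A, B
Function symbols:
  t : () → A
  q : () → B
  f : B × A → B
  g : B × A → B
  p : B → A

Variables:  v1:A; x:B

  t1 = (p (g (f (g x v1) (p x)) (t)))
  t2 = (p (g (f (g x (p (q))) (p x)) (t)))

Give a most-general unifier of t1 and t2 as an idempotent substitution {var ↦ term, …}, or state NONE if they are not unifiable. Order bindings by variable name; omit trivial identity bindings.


{v1 ↦ (p (q))}


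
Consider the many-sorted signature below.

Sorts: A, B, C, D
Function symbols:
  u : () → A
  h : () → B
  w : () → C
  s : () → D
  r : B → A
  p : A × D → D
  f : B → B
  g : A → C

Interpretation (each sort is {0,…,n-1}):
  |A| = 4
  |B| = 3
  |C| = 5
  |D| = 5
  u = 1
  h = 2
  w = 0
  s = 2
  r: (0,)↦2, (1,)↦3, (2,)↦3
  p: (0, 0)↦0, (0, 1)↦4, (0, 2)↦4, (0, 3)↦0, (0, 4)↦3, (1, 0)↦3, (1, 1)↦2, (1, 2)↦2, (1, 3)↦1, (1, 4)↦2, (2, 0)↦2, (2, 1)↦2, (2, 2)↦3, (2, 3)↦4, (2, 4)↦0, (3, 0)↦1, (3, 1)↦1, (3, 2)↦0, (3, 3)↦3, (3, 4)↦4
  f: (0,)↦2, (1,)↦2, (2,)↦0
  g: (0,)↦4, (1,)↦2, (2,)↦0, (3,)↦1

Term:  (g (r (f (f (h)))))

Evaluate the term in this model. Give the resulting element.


  h = 2
  (f (h)) = f(2,) = 0
  (f (f (h))) = f(0,) = 2
  (r (f (f (h)))) = r(2,) = 3
  (g (r (f (f (h))))) = g(3,) = 1

value = 1


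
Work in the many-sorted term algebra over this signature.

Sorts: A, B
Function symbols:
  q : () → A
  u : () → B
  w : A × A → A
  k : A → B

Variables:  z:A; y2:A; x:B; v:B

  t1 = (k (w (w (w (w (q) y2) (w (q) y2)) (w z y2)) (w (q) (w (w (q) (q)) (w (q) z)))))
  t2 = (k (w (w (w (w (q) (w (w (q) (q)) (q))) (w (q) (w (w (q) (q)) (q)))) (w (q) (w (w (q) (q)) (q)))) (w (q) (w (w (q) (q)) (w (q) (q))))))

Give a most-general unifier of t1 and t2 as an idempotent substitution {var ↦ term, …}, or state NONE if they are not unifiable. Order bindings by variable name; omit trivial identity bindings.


{y2 ↦ (w (w (q) (q)) (q)), z ↦ (q)}


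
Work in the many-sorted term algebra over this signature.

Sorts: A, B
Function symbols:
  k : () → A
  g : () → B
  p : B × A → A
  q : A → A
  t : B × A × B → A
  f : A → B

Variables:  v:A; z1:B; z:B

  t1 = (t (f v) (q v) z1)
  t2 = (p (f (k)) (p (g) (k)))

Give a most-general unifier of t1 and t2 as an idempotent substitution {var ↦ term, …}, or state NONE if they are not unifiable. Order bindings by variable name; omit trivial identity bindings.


NONE (not unifiable)

head clash or occurs-check failure — not unifiable


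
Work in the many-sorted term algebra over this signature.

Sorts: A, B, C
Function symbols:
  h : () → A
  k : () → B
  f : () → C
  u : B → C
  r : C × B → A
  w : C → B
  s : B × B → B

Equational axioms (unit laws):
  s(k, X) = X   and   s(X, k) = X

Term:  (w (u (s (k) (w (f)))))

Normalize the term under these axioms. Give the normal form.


normal form = (w (u (w (f))))

1. (w (u (s (k) (w (f)))))  →  (w (u (w (f))))


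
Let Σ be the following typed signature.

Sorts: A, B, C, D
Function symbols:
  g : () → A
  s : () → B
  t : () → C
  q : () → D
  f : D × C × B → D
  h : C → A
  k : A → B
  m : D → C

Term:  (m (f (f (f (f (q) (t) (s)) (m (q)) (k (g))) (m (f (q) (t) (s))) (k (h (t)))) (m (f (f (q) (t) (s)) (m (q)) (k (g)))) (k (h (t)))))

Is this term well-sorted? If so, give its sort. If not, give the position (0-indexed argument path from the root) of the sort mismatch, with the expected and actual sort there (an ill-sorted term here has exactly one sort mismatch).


well-sorted; sort = C

          (q) : D
          (t) : C
          (s) : B
        (f (q) (t) (s)) : D
          (q) : D
        (m (q)) : C
          (g) : A
        (k (g)) : B
      (f (f (q) (t) (s)) (m (q)) (k (g))) : D
          (q) : D
          (t) : C
          (s) : B
        (f (q) (t) (s)) : D
      (m (f (q) (t) (s))) : C
          (t) : C
        (h (t)) : A
      (k (h (t))) : B
    (f (f (f (q) (t) (s)) (m (q)) (k (g))) (m (f (q) (t) (s))) (k (h (t)))) : D
          (q) : D
          (t) : C
          (s) : B
        (f (q) (t) (s)) : D
          (q) : D
        (m (q)) : C
          (g) : A
        (k (g)) : B
      (f (f (q) (t) (s)) (m (q)) (k (g))) : D
    (m (f (f (q) (t) (s)) (m (q)) (k (g)))) : C
        (t) : C
      (h (t)) : A
    (k (h (t))) : B
  (f (f (f (f (q) (t) (s)) (m (q)) (k (g))) (m (f (q) (t) (s))) (k (h (t)))) (m (f (f (q) (t) (s)) (m (q)) (k (g)))) (k (h (t)))) : D
(m (f (f (f (f (q) (t) (s)) (m (q)) (k (g))) (m (f (q) (t) (s))) (k (h (t)))) (m (f (f (q) (t) (s)) (m (q)) (k (g)))) (k (h (t))))) : C


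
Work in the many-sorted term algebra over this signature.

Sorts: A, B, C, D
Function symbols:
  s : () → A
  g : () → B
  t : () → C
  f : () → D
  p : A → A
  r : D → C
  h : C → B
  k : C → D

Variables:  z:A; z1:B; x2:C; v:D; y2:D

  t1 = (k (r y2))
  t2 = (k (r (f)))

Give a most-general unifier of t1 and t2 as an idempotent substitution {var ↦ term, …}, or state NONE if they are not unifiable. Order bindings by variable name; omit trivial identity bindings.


{y2 ↦ (f)}


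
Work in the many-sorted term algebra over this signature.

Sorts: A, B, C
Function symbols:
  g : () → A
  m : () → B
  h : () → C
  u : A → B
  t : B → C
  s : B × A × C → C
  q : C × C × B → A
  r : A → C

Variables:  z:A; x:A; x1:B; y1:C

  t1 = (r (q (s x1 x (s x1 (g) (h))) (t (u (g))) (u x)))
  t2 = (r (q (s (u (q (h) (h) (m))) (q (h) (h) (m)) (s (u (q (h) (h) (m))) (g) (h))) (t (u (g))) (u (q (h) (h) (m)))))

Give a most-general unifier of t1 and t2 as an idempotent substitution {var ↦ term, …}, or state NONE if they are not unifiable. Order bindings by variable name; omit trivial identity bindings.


{x ↦ (q (h) (h) (m)), x1 ↦ (u (q (h) (h) (m)))}


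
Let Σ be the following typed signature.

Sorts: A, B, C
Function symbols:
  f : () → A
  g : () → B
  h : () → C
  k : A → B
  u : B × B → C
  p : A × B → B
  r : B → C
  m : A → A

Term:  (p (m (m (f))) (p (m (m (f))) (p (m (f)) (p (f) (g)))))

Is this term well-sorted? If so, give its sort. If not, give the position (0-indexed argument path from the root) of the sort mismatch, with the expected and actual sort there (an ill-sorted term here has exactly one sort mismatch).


well-sorted; sort = B

      (f) : A
    (m (f)) : A
  (m (m (f))) : A
        (f) : A
      (m (f)) : A
    (m (m (f))) : A
        (f) : A
      (m (f)) : A
        (f) : A
        (g) : B
      (p (f) (g)) : B
    (p (m (f)) (p (f) (g))) : B
  (p (m (m (f))) (p (m (f)) (p (f) (g)))) : B
(p (m (m (f))) (p (m (m (f))) (p (m (f)) (p (f) (g))))) : B


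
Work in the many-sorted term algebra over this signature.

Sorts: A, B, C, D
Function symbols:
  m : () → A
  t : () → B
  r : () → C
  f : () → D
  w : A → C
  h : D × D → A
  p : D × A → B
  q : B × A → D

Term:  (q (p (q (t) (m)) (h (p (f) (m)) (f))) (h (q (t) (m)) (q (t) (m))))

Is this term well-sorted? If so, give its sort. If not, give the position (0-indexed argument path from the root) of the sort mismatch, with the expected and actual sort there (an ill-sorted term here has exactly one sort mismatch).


ill-sorted at position [0, 1, 0]: expected D, got B

      (t) : B
      (m) : A
    (q (t) (m)) : D
        (f) : D
        (m) : A
      (p (f) (m)) : B
      (f) : D
    (h (p (f) (m)) (f)) : ✗ arg 0 at [0, 1, 0] has sort B, expected D
      (t) : B
      (m) : A
    (q (t) (m)) : D
      (t) : B
      (m) : A
    (q (t) (m)) : D
  (h (q (t) (m)) (q (t) (m))) : A


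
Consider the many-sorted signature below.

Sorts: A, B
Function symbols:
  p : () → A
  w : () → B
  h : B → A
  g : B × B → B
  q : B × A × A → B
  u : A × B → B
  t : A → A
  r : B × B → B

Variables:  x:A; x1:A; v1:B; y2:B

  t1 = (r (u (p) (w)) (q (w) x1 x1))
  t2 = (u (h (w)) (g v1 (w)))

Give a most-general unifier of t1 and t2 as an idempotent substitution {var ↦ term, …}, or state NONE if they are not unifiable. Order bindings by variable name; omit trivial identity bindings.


head clash or occurs-check failure — not unifiable

NONE (not unifiable)


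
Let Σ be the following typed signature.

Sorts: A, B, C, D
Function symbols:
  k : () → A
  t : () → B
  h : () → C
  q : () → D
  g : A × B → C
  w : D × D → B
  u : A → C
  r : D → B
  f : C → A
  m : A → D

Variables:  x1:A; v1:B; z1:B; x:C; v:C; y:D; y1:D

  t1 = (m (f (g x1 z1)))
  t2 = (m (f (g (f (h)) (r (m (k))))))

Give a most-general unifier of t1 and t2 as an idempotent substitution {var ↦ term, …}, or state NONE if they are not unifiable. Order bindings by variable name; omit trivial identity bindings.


{x1 ↦ (f (h)), z1 ↦ (r (m (k)))}


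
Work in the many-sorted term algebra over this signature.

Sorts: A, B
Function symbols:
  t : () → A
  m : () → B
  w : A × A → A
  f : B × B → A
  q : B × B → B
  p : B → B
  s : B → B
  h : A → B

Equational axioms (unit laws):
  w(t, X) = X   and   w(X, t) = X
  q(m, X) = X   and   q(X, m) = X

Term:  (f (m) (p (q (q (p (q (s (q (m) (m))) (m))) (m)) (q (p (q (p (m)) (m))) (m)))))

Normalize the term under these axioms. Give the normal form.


1. (f (m) (p (q (q (p (q (s (q (m) (m))) (m))) (m)) (q (p (q (p (m)) (m))) (m)))))  →  (f (m) (p (q (p (q (s (q (m) (m))) (m))) (q (p (q (p (m)) (m))) (m)))))
2. (f (m) (p (q (p (q (s (q (m) (m))) (m))) (q (p (q (p (m)) (m))) (m)))))  →  (f (m) (p (q (p (s (q (m) (m)))) (q (p (q (p (m)) (m))) (m)))))
3. (f (m) (p (q (p (s (q (m) (m)))) (q (p (q (p (m)) (m))) (m)))))  →  (f (m) (p (q (p (s (m))) (q (p (q (p (m)) (m))) (m)))))
4. (f (m) (p (q (p (s (m))) (q (p (q (p (m)) (m))) (m)))))  →  (f (m) (p (q (p (s (m))) (p (q (p (m)) (m))))))
5. (f (m) (p (q (p (s (m))) (p (q (p (m)) (m))))))  →  (f (m) (p (q (p (s (m))) (p (p (m))))))

normal form = (f (m) (p (q (p (s (m))) (p (p (m))))))


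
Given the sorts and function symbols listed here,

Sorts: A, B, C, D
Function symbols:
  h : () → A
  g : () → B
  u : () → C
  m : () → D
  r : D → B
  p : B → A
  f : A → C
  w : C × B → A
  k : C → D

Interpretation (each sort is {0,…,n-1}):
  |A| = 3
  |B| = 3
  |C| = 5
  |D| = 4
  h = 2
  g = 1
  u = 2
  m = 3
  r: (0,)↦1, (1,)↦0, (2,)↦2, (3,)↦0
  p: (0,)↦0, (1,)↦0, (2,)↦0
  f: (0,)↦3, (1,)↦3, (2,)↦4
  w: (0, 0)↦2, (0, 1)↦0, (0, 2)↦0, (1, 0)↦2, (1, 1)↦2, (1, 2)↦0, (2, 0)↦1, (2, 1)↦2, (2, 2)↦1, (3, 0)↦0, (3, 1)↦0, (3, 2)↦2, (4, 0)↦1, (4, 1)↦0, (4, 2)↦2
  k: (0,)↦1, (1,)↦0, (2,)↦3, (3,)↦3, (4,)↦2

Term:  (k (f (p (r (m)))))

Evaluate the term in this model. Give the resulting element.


value = 3

  m = 3
  (r (m)) = r(3,) = 0
  (p (r (m))) = p(0,) = 0
  (f (p (r (m)))) = f(0,) = 3
  (k (f (p (r (m))))) = k(3,) = 3


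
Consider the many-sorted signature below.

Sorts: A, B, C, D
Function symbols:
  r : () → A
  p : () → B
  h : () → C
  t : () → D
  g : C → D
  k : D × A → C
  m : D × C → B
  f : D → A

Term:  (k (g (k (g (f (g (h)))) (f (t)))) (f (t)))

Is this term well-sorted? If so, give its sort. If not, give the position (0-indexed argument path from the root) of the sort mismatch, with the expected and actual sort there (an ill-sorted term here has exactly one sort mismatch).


            (h) : C
          (g (h)) : D
        (f (g (h))) : A
      (g (f (g (h)))) : ✗ arg 0 at [0, 0, 0, 0] has sort A, expected C
        (t) : D
      (f (t)) : A
    (t) : D
  (f (t)) : A

ill-sorted at position [0, 0, 0, 0]: expected C, got A


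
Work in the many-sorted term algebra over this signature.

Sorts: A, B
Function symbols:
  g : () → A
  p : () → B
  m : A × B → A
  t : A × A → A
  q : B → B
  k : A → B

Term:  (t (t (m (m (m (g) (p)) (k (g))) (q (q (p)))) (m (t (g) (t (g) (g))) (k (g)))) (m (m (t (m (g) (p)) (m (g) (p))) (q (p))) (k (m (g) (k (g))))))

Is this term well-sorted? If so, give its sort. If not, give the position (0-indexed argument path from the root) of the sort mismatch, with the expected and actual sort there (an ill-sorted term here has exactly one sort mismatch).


          (g) : A
          (p) : B
        (m (g) (p)) : A
          (g) : A
        (k (g)) : B
      (m (m (g) (p)) (k (g))) : A
          (p) : B
        (q (p)) : B
      (q (q (p))) : B
    (m (m (m (g) (p)) (k (g))) (q (q (p)))) : A
        (g) : A
          (g) : A
          (g) : A
        (t (g) (g)) : A
      (t (g) (t (g) (g))) : A
        (g) : A
      (k (g)) : B
    (m (t (g) (t (g) (g))) (k (g))) : A
  (t (m (m (m (g) (p)) (k (g))) (q (q (p)))) (m (t (g) (t (g) (g))) (k (g)))) : A
          (g) : A
          (p) : B
        (m (g) (p)) : A
          (g) : A
          (p) : B
        (m (g) (p)) : A
      (t (m (g) (p)) (m (g) (p))) : A
        (p) : B
      (q (p)) : B
    (m (t (m (g) (p)) (m (g) (p))) (q (p))) : A
        (g) : A
          (g) : A
        (k (g)) : B
      (m (g) (k (g))) : A
    (k (m (g) (k (g)))) : B
  (m (m (t (m (g) (p)) (m (g) (p))) (q (p))) (k (m (g) (k (g))))) : A
(t (t (m (m (m (g) (p)) (k (g))) (q (q (p)))) (m (t (g) (t (g) (g))) (k (g)))) (m (m (t (m (g) (p)) (m (g) (p))) (q (p))) (k (m (g) (k (g)))))) : A

well-sorted; sort = A


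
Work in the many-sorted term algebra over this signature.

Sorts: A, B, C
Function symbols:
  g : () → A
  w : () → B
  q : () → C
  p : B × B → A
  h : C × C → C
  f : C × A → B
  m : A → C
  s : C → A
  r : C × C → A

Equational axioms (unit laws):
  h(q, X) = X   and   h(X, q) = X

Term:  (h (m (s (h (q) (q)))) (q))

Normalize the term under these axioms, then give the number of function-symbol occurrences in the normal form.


size = 3

1. (h (m (s (h (q) (q)))) (q))  →  (m (s (h (q) (q))))
2. (m (s (h (q) (q))))  →  (m (s (q)))
normal form: (m (s (q)))


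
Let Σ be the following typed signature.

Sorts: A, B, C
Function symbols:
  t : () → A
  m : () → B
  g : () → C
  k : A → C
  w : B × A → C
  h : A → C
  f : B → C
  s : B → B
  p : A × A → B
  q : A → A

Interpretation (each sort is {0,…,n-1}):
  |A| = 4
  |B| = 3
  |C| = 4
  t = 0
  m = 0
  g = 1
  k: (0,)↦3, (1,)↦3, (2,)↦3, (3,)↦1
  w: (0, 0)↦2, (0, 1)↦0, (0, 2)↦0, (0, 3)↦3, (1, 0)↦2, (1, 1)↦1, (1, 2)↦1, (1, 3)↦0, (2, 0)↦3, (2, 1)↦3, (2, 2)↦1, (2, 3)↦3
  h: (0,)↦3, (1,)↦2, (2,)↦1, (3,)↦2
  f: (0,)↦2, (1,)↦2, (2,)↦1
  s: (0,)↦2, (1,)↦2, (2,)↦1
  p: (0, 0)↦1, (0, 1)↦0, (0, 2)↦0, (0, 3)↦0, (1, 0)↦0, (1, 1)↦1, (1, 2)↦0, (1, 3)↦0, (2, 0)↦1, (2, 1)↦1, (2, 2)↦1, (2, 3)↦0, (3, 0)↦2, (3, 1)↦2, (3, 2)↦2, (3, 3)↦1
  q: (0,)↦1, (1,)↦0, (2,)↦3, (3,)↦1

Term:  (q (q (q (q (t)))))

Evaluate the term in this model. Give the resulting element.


  t = 0
  (q (t)) = q(0,) = 1
  (q (q (t))) = q(1,) = 0
  (q (q (q (t)))) = q(0,) = 1
  (q (q (q (q (t))))) = q(1,) = 0

value = 0
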